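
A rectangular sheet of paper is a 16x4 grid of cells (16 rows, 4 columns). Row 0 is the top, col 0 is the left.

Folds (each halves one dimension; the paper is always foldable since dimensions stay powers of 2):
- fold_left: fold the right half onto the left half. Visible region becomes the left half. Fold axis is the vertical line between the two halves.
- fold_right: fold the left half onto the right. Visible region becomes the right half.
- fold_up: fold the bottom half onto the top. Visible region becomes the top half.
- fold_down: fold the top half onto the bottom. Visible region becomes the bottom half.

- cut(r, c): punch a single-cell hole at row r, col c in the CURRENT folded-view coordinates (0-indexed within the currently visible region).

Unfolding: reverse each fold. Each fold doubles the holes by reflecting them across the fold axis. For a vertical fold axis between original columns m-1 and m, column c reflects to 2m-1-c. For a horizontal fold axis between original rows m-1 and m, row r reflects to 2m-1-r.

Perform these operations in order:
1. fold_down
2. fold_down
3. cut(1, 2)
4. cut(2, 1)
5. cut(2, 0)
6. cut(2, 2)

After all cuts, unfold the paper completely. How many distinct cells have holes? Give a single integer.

Op 1 fold_down: fold axis h@8; visible region now rows[8,16) x cols[0,4) = 8x4
Op 2 fold_down: fold axis h@12; visible region now rows[12,16) x cols[0,4) = 4x4
Op 3 cut(1, 2): punch at orig (13,2); cuts so far [(13, 2)]; region rows[12,16) x cols[0,4) = 4x4
Op 4 cut(2, 1): punch at orig (14,1); cuts so far [(13, 2), (14, 1)]; region rows[12,16) x cols[0,4) = 4x4
Op 5 cut(2, 0): punch at orig (14,0); cuts so far [(13, 2), (14, 0), (14, 1)]; region rows[12,16) x cols[0,4) = 4x4
Op 6 cut(2, 2): punch at orig (14,2); cuts so far [(13, 2), (14, 0), (14, 1), (14, 2)]; region rows[12,16) x cols[0,4) = 4x4
Unfold 1 (reflect across h@12): 8 holes -> [(9, 0), (9, 1), (9, 2), (10, 2), (13, 2), (14, 0), (14, 1), (14, 2)]
Unfold 2 (reflect across h@8): 16 holes -> [(1, 0), (1, 1), (1, 2), (2, 2), (5, 2), (6, 0), (6, 1), (6, 2), (9, 0), (9, 1), (9, 2), (10, 2), (13, 2), (14, 0), (14, 1), (14, 2)]

Answer: 16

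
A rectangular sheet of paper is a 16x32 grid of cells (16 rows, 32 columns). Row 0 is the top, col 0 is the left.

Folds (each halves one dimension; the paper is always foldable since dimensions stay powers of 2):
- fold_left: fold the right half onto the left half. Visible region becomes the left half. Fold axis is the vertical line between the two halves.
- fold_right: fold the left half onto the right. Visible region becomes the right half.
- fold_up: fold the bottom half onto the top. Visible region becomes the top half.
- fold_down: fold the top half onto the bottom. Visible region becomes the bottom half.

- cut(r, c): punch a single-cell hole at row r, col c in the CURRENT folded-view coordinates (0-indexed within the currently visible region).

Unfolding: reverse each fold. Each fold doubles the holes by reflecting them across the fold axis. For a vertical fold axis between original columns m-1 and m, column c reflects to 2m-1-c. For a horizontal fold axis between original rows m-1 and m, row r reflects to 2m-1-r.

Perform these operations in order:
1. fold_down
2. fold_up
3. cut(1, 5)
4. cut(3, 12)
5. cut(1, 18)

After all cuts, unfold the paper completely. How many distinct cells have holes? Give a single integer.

Op 1 fold_down: fold axis h@8; visible region now rows[8,16) x cols[0,32) = 8x32
Op 2 fold_up: fold axis h@12; visible region now rows[8,12) x cols[0,32) = 4x32
Op 3 cut(1, 5): punch at orig (9,5); cuts so far [(9, 5)]; region rows[8,12) x cols[0,32) = 4x32
Op 4 cut(3, 12): punch at orig (11,12); cuts so far [(9, 5), (11, 12)]; region rows[8,12) x cols[0,32) = 4x32
Op 5 cut(1, 18): punch at orig (9,18); cuts so far [(9, 5), (9, 18), (11, 12)]; region rows[8,12) x cols[0,32) = 4x32
Unfold 1 (reflect across h@12): 6 holes -> [(9, 5), (9, 18), (11, 12), (12, 12), (14, 5), (14, 18)]
Unfold 2 (reflect across h@8): 12 holes -> [(1, 5), (1, 18), (3, 12), (4, 12), (6, 5), (6, 18), (9, 5), (9, 18), (11, 12), (12, 12), (14, 5), (14, 18)]

Answer: 12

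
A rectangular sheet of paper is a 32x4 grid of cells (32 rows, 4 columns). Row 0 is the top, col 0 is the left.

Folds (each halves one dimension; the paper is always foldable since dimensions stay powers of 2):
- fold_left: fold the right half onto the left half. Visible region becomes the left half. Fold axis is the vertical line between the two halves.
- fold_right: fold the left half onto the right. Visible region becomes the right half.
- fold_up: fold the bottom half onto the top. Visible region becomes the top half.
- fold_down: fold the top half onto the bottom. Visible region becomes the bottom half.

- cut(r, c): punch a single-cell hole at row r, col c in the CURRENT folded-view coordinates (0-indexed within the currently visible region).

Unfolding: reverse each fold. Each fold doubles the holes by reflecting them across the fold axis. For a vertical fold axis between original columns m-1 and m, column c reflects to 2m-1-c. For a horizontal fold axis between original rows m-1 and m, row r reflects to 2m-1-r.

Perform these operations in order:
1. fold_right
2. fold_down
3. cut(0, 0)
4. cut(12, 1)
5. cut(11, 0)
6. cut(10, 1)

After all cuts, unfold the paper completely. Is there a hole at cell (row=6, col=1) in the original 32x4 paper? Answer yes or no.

Op 1 fold_right: fold axis v@2; visible region now rows[0,32) x cols[2,4) = 32x2
Op 2 fold_down: fold axis h@16; visible region now rows[16,32) x cols[2,4) = 16x2
Op 3 cut(0, 0): punch at orig (16,2); cuts so far [(16, 2)]; region rows[16,32) x cols[2,4) = 16x2
Op 4 cut(12, 1): punch at orig (28,3); cuts so far [(16, 2), (28, 3)]; region rows[16,32) x cols[2,4) = 16x2
Op 5 cut(11, 0): punch at orig (27,2); cuts so far [(16, 2), (27, 2), (28, 3)]; region rows[16,32) x cols[2,4) = 16x2
Op 6 cut(10, 1): punch at orig (26,3); cuts so far [(16, 2), (26, 3), (27, 2), (28, 3)]; region rows[16,32) x cols[2,4) = 16x2
Unfold 1 (reflect across h@16): 8 holes -> [(3, 3), (4, 2), (5, 3), (15, 2), (16, 2), (26, 3), (27, 2), (28, 3)]
Unfold 2 (reflect across v@2): 16 holes -> [(3, 0), (3, 3), (4, 1), (4, 2), (5, 0), (5, 3), (15, 1), (15, 2), (16, 1), (16, 2), (26, 0), (26, 3), (27, 1), (27, 2), (28, 0), (28, 3)]
Holes: [(3, 0), (3, 3), (4, 1), (4, 2), (5, 0), (5, 3), (15, 1), (15, 2), (16, 1), (16, 2), (26, 0), (26, 3), (27, 1), (27, 2), (28, 0), (28, 3)]

Answer: no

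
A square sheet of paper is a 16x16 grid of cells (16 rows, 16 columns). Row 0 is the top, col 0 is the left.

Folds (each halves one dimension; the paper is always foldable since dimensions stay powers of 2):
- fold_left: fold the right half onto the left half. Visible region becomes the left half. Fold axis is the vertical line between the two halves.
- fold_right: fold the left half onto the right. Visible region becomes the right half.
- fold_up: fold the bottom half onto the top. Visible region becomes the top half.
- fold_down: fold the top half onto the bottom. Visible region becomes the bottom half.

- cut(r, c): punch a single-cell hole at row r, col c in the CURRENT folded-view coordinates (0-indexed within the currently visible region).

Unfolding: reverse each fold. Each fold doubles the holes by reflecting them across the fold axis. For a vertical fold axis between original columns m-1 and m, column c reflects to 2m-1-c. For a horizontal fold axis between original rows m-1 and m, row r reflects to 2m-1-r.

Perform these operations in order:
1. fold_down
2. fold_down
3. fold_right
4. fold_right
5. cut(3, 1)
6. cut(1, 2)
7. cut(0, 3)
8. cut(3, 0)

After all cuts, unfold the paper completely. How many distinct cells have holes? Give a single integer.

Op 1 fold_down: fold axis h@8; visible region now rows[8,16) x cols[0,16) = 8x16
Op 2 fold_down: fold axis h@12; visible region now rows[12,16) x cols[0,16) = 4x16
Op 3 fold_right: fold axis v@8; visible region now rows[12,16) x cols[8,16) = 4x8
Op 4 fold_right: fold axis v@12; visible region now rows[12,16) x cols[12,16) = 4x4
Op 5 cut(3, 1): punch at orig (15,13); cuts so far [(15, 13)]; region rows[12,16) x cols[12,16) = 4x4
Op 6 cut(1, 2): punch at orig (13,14); cuts so far [(13, 14), (15, 13)]; region rows[12,16) x cols[12,16) = 4x4
Op 7 cut(0, 3): punch at orig (12,15); cuts so far [(12, 15), (13, 14), (15, 13)]; region rows[12,16) x cols[12,16) = 4x4
Op 8 cut(3, 0): punch at orig (15,12); cuts so far [(12, 15), (13, 14), (15, 12), (15, 13)]; region rows[12,16) x cols[12,16) = 4x4
Unfold 1 (reflect across v@12): 8 holes -> [(12, 8), (12, 15), (13, 9), (13, 14), (15, 10), (15, 11), (15, 12), (15, 13)]
Unfold 2 (reflect across v@8): 16 holes -> [(12, 0), (12, 7), (12, 8), (12, 15), (13, 1), (13, 6), (13, 9), (13, 14), (15, 2), (15, 3), (15, 4), (15, 5), (15, 10), (15, 11), (15, 12), (15, 13)]
Unfold 3 (reflect across h@12): 32 holes -> [(8, 2), (8, 3), (8, 4), (8, 5), (8, 10), (8, 11), (8, 12), (8, 13), (10, 1), (10, 6), (10, 9), (10, 14), (11, 0), (11, 7), (11, 8), (11, 15), (12, 0), (12, 7), (12, 8), (12, 15), (13, 1), (13, 6), (13, 9), (13, 14), (15, 2), (15, 3), (15, 4), (15, 5), (15, 10), (15, 11), (15, 12), (15, 13)]
Unfold 4 (reflect across h@8): 64 holes -> [(0, 2), (0, 3), (0, 4), (0, 5), (0, 10), (0, 11), (0, 12), (0, 13), (2, 1), (2, 6), (2, 9), (2, 14), (3, 0), (3, 7), (3, 8), (3, 15), (4, 0), (4, 7), (4, 8), (4, 15), (5, 1), (5, 6), (5, 9), (5, 14), (7, 2), (7, 3), (7, 4), (7, 5), (7, 10), (7, 11), (7, 12), (7, 13), (8, 2), (8, 3), (8, 4), (8, 5), (8, 10), (8, 11), (8, 12), (8, 13), (10, 1), (10, 6), (10, 9), (10, 14), (11, 0), (11, 7), (11, 8), (11, 15), (12, 0), (12, 7), (12, 8), (12, 15), (13, 1), (13, 6), (13, 9), (13, 14), (15, 2), (15, 3), (15, 4), (15, 5), (15, 10), (15, 11), (15, 12), (15, 13)]

Answer: 64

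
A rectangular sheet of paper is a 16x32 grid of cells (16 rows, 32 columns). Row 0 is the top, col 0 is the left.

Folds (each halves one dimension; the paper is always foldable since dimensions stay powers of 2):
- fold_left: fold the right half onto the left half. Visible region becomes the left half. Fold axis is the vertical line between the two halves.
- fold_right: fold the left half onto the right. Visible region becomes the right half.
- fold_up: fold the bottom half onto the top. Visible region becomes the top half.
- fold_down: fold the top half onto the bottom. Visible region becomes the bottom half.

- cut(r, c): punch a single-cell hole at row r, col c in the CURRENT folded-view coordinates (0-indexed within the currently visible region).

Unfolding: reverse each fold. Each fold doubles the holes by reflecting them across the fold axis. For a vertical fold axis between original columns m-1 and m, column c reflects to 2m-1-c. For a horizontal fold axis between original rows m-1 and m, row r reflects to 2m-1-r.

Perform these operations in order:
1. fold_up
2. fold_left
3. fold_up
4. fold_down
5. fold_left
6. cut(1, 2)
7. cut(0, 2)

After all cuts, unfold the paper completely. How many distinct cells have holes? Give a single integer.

Op 1 fold_up: fold axis h@8; visible region now rows[0,8) x cols[0,32) = 8x32
Op 2 fold_left: fold axis v@16; visible region now rows[0,8) x cols[0,16) = 8x16
Op 3 fold_up: fold axis h@4; visible region now rows[0,4) x cols[0,16) = 4x16
Op 4 fold_down: fold axis h@2; visible region now rows[2,4) x cols[0,16) = 2x16
Op 5 fold_left: fold axis v@8; visible region now rows[2,4) x cols[0,8) = 2x8
Op 6 cut(1, 2): punch at orig (3,2); cuts so far [(3, 2)]; region rows[2,4) x cols[0,8) = 2x8
Op 7 cut(0, 2): punch at orig (2,2); cuts so far [(2, 2), (3, 2)]; region rows[2,4) x cols[0,8) = 2x8
Unfold 1 (reflect across v@8): 4 holes -> [(2, 2), (2, 13), (3, 2), (3, 13)]
Unfold 2 (reflect across h@2): 8 holes -> [(0, 2), (0, 13), (1, 2), (1, 13), (2, 2), (2, 13), (3, 2), (3, 13)]
Unfold 3 (reflect across h@4): 16 holes -> [(0, 2), (0, 13), (1, 2), (1, 13), (2, 2), (2, 13), (3, 2), (3, 13), (4, 2), (4, 13), (5, 2), (5, 13), (6, 2), (6, 13), (7, 2), (7, 13)]
Unfold 4 (reflect across v@16): 32 holes -> [(0, 2), (0, 13), (0, 18), (0, 29), (1, 2), (1, 13), (1, 18), (1, 29), (2, 2), (2, 13), (2, 18), (2, 29), (3, 2), (3, 13), (3, 18), (3, 29), (4, 2), (4, 13), (4, 18), (4, 29), (5, 2), (5, 13), (5, 18), (5, 29), (6, 2), (6, 13), (6, 18), (6, 29), (7, 2), (7, 13), (7, 18), (7, 29)]
Unfold 5 (reflect across h@8): 64 holes -> [(0, 2), (0, 13), (0, 18), (0, 29), (1, 2), (1, 13), (1, 18), (1, 29), (2, 2), (2, 13), (2, 18), (2, 29), (3, 2), (3, 13), (3, 18), (3, 29), (4, 2), (4, 13), (4, 18), (4, 29), (5, 2), (5, 13), (5, 18), (5, 29), (6, 2), (6, 13), (6, 18), (6, 29), (7, 2), (7, 13), (7, 18), (7, 29), (8, 2), (8, 13), (8, 18), (8, 29), (9, 2), (9, 13), (9, 18), (9, 29), (10, 2), (10, 13), (10, 18), (10, 29), (11, 2), (11, 13), (11, 18), (11, 29), (12, 2), (12, 13), (12, 18), (12, 29), (13, 2), (13, 13), (13, 18), (13, 29), (14, 2), (14, 13), (14, 18), (14, 29), (15, 2), (15, 13), (15, 18), (15, 29)]

Answer: 64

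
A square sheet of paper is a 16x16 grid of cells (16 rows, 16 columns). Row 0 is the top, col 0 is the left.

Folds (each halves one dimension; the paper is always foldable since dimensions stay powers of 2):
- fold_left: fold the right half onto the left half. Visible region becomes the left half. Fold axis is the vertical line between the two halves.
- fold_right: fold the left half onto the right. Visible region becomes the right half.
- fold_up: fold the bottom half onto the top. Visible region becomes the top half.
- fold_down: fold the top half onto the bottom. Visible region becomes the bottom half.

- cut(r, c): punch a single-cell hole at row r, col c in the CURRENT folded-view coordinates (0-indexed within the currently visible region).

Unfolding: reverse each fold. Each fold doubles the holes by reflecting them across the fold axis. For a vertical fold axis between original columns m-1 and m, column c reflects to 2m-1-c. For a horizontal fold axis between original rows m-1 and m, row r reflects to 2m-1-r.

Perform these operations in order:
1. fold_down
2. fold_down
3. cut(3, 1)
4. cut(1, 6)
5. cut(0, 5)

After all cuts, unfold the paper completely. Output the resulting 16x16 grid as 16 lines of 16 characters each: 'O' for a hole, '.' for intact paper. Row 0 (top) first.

Answer: .O..............
................
......O.........
.....O..........
.....O..........
......O.........
................
.O..............
.O..............
................
......O.........
.....O..........
.....O..........
......O.........
................
.O..............

Derivation:
Op 1 fold_down: fold axis h@8; visible region now rows[8,16) x cols[0,16) = 8x16
Op 2 fold_down: fold axis h@12; visible region now rows[12,16) x cols[0,16) = 4x16
Op 3 cut(3, 1): punch at orig (15,1); cuts so far [(15, 1)]; region rows[12,16) x cols[0,16) = 4x16
Op 4 cut(1, 6): punch at orig (13,6); cuts so far [(13, 6), (15, 1)]; region rows[12,16) x cols[0,16) = 4x16
Op 5 cut(0, 5): punch at orig (12,5); cuts so far [(12, 5), (13, 6), (15, 1)]; region rows[12,16) x cols[0,16) = 4x16
Unfold 1 (reflect across h@12): 6 holes -> [(8, 1), (10, 6), (11, 5), (12, 5), (13, 6), (15, 1)]
Unfold 2 (reflect across h@8): 12 holes -> [(0, 1), (2, 6), (3, 5), (4, 5), (5, 6), (7, 1), (8, 1), (10, 6), (11, 5), (12, 5), (13, 6), (15, 1)]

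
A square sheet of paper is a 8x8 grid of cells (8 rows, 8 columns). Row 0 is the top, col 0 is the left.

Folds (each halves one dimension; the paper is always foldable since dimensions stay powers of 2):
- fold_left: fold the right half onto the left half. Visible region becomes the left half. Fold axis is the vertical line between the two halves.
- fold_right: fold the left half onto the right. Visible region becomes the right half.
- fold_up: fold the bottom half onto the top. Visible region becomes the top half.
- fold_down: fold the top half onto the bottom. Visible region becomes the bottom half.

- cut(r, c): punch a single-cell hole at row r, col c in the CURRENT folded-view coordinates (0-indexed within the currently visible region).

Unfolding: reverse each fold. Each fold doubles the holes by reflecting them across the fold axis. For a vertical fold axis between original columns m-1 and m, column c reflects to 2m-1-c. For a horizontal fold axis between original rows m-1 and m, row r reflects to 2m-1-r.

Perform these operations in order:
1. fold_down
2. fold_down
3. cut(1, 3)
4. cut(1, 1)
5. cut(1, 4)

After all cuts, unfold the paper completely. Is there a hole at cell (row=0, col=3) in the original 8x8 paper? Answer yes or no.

Op 1 fold_down: fold axis h@4; visible region now rows[4,8) x cols[0,8) = 4x8
Op 2 fold_down: fold axis h@6; visible region now rows[6,8) x cols[0,8) = 2x8
Op 3 cut(1, 3): punch at orig (7,3); cuts so far [(7, 3)]; region rows[6,8) x cols[0,8) = 2x8
Op 4 cut(1, 1): punch at orig (7,1); cuts so far [(7, 1), (7, 3)]; region rows[6,8) x cols[0,8) = 2x8
Op 5 cut(1, 4): punch at orig (7,4); cuts so far [(7, 1), (7, 3), (7, 4)]; region rows[6,8) x cols[0,8) = 2x8
Unfold 1 (reflect across h@6): 6 holes -> [(4, 1), (4, 3), (4, 4), (7, 1), (7, 3), (7, 4)]
Unfold 2 (reflect across h@4): 12 holes -> [(0, 1), (0, 3), (0, 4), (3, 1), (3, 3), (3, 4), (4, 1), (4, 3), (4, 4), (7, 1), (7, 3), (7, 4)]
Holes: [(0, 1), (0, 3), (0, 4), (3, 1), (3, 3), (3, 4), (4, 1), (4, 3), (4, 4), (7, 1), (7, 3), (7, 4)]

Answer: yes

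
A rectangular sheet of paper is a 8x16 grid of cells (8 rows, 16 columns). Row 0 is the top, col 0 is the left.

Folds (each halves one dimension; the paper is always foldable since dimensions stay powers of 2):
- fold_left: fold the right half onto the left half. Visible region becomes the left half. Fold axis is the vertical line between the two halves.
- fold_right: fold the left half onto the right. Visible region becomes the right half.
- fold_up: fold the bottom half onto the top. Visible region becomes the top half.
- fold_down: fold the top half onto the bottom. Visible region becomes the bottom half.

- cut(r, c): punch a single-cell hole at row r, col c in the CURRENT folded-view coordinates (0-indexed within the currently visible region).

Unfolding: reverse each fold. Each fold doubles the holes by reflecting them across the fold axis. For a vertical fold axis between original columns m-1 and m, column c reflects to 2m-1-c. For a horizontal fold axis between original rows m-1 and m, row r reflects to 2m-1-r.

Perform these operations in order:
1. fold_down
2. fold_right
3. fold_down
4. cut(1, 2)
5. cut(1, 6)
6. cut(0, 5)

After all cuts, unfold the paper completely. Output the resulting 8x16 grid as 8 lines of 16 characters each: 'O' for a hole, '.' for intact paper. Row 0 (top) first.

Answer: .O...O....O...O.
..O..........O..
..O..........O..
.O...O....O...O.
.O...O....O...O.
..O..........O..
..O..........O..
.O...O....O...O.

Derivation:
Op 1 fold_down: fold axis h@4; visible region now rows[4,8) x cols[0,16) = 4x16
Op 2 fold_right: fold axis v@8; visible region now rows[4,8) x cols[8,16) = 4x8
Op 3 fold_down: fold axis h@6; visible region now rows[6,8) x cols[8,16) = 2x8
Op 4 cut(1, 2): punch at orig (7,10); cuts so far [(7, 10)]; region rows[6,8) x cols[8,16) = 2x8
Op 5 cut(1, 6): punch at orig (7,14); cuts so far [(7, 10), (7, 14)]; region rows[6,8) x cols[8,16) = 2x8
Op 6 cut(0, 5): punch at orig (6,13); cuts so far [(6, 13), (7, 10), (7, 14)]; region rows[6,8) x cols[8,16) = 2x8
Unfold 1 (reflect across h@6): 6 holes -> [(4, 10), (4, 14), (5, 13), (6, 13), (7, 10), (7, 14)]
Unfold 2 (reflect across v@8): 12 holes -> [(4, 1), (4, 5), (4, 10), (4, 14), (5, 2), (5, 13), (6, 2), (6, 13), (7, 1), (7, 5), (7, 10), (7, 14)]
Unfold 3 (reflect across h@4): 24 holes -> [(0, 1), (0, 5), (0, 10), (0, 14), (1, 2), (1, 13), (2, 2), (2, 13), (3, 1), (3, 5), (3, 10), (3, 14), (4, 1), (4, 5), (4, 10), (4, 14), (5, 2), (5, 13), (6, 2), (6, 13), (7, 1), (7, 5), (7, 10), (7, 14)]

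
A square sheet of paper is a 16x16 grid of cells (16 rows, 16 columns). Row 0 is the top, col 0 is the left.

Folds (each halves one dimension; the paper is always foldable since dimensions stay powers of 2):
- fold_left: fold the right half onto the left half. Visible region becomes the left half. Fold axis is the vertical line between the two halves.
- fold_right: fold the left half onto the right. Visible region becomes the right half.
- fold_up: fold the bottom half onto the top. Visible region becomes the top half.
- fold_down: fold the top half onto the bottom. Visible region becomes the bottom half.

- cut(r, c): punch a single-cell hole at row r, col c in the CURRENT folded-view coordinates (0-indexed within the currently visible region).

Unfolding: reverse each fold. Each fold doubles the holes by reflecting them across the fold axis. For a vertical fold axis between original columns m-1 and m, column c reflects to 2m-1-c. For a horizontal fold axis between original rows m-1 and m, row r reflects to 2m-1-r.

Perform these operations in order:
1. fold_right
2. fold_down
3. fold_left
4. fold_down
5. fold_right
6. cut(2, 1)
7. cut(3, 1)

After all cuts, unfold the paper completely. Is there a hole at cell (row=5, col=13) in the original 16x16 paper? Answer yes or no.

Answer: no

Derivation:
Op 1 fold_right: fold axis v@8; visible region now rows[0,16) x cols[8,16) = 16x8
Op 2 fold_down: fold axis h@8; visible region now rows[8,16) x cols[8,16) = 8x8
Op 3 fold_left: fold axis v@12; visible region now rows[8,16) x cols[8,12) = 8x4
Op 4 fold_down: fold axis h@12; visible region now rows[12,16) x cols[8,12) = 4x4
Op 5 fold_right: fold axis v@10; visible region now rows[12,16) x cols[10,12) = 4x2
Op 6 cut(2, 1): punch at orig (14,11); cuts so far [(14, 11)]; region rows[12,16) x cols[10,12) = 4x2
Op 7 cut(3, 1): punch at orig (15,11); cuts so far [(14, 11), (15, 11)]; region rows[12,16) x cols[10,12) = 4x2
Unfold 1 (reflect across v@10): 4 holes -> [(14, 8), (14, 11), (15, 8), (15, 11)]
Unfold 2 (reflect across h@12): 8 holes -> [(8, 8), (8, 11), (9, 8), (9, 11), (14, 8), (14, 11), (15, 8), (15, 11)]
Unfold 3 (reflect across v@12): 16 holes -> [(8, 8), (8, 11), (8, 12), (8, 15), (9, 8), (9, 11), (9, 12), (9, 15), (14, 8), (14, 11), (14, 12), (14, 15), (15, 8), (15, 11), (15, 12), (15, 15)]
Unfold 4 (reflect across h@8): 32 holes -> [(0, 8), (0, 11), (0, 12), (0, 15), (1, 8), (1, 11), (1, 12), (1, 15), (6, 8), (6, 11), (6, 12), (6, 15), (7, 8), (7, 11), (7, 12), (7, 15), (8, 8), (8, 11), (8, 12), (8, 15), (9, 8), (9, 11), (9, 12), (9, 15), (14, 8), (14, 11), (14, 12), (14, 15), (15, 8), (15, 11), (15, 12), (15, 15)]
Unfold 5 (reflect across v@8): 64 holes -> [(0, 0), (0, 3), (0, 4), (0, 7), (0, 8), (0, 11), (0, 12), (0, 15), (1, 0), (1, 3), (1, 4), (1, 7), (1, 8), (1, 11), (1, 12), (1, 15), (6, 0), (6, 3), (6, 4), (6, 7), (6, 8), (6, 11), (6, 12), (6, 15), (7, 0), (7, 3), (7, 4), (7, 7), (7, 8), (7, 11), (7, 12), (7, 15), (8, 0), (8, 3), (8, 4), (8, 7), (8, 8), (8, 11), (8, 12), (8, 15), (9, 0), (9, 3), (9, 4), (9, 7), (9, 8), (9, 11), (9, 12), (9, 15), (14, 0), (14, 3), (14, 4), (14, 7), (14, 8), (14, 11), (14, 12), (14, 15), (15, 0), (15, 3), (15, 4), (15, 7), (15, 8), (15, 11), (15, 12), (15, 15)]
Holes: [(0, 0), (0, 3), (0, 4), (0, 7), (0, 8), (0, 11), (0, 12), (0, 15), (1, 0), (1, 3), (1, 4), (1, 7), (1, 8), (1, 11), (1, 12), (1, 15), (6, 0), (6, 3), (6, 4), (6, 7), (6, 8), (6, 11), (6, 12), (6, 15), (7, 0), (7, 3), (7, 4), (7, 7), (7, 8), (7, 11), (7, 12), (7, 15), (8, 0), (8, 3), (8, 4), (8, 7), (8, 8), (8, 11), (8, 12), (8, 15), (9, 0), (9, 3), (9, 4), (9, 7), (9, 8), (9, 11), (9, 12), (9, 15), (14, 0), (14, 3), (14, 4), (14, 7), (14, 8), (14, 11), (14, 12), (14, 15), (15, 0), (15, 3), (15, 4), (15, 7), (15, 8), (15, 11), (15, 12), (15, 15)]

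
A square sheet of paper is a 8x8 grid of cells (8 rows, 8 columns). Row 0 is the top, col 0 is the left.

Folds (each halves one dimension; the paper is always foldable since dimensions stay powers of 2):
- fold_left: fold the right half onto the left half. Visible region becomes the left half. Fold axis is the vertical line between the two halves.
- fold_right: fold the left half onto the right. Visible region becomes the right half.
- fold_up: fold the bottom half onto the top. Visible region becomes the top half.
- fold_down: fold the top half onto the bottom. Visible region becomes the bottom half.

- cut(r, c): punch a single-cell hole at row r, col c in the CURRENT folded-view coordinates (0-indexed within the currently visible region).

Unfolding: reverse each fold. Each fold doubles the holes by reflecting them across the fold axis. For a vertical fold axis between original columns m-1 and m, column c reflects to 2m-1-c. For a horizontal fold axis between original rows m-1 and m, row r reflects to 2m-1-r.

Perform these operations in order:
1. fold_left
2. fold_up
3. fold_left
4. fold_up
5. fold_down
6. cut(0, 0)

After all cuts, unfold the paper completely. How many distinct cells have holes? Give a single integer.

Op 1 fold_left: fold axis v@4; visible region now rows[0,8) x cols[0,4) = 8x4
Op 2 fold_up: fold axis h@4; visible region now rows[0,4) x cols[0,4) = 4x4
Op 3 fold_left: fold axis v@2; visible region now rows[0,4) x cols[0,2) = 4x2
Op 4 fold_up: fold axis h@2; visible region now rows[0,2) x cols[0,2) = 2x2
Op 5 fold_down: fold axis h@1; visible region now rows[1,2) x cols[0,2) = 1x2
Op 6 cut(0, 0): punch at orig (1,0); cuts so far [(1, 0)]; region rows[1,2) x cols[0,2) = 1x2
Unfold 1 (reflect across h@1): 2 holes -> [(0, 0), (1, 0)]
Unfold 2 (reflect across h@2): 4 holes -> [(0, 0), (1, 0), (2, 0), (3, 0)]
Unfold 3 (reflect across v@2): 8 holes -> [(0, 0), (0, 3), (1, 0), (1, 3), (2, 0), (2, 3), (3, 0), (3, 3)]
Unfold 4 (reflect across h@4): 16 holes -> [(0, 0), (0, 3), (1, 0), (1, 3), (2, 0), (2, 3), (3, 0), (3, 3), (4, 0), (4, 3), (5, 0), (5, 3), (6, 0), (6, 3), (7, 0), (7, 3)]
Unfold 5 (reflect across v@4): 32 holes -> [(0, 0), (0, 3), (0, 4), (0, 7), (1, 0), (1, 3), (1, 4), (1, 7), (2, 0), (2, 3), (2, 4), (2, 7), (3, 0), (3, 3), (3, 4), (3, 7), (4, 0), (4, 3), (4, 4), (4, 7), (5, 0), (5, 3), (5, 4), (5, 7), (6, 0), (6, 3), (6, 4), (6, 7), (7, 0), (7, 3), (7, 4), (7, 7)]

Answer: 32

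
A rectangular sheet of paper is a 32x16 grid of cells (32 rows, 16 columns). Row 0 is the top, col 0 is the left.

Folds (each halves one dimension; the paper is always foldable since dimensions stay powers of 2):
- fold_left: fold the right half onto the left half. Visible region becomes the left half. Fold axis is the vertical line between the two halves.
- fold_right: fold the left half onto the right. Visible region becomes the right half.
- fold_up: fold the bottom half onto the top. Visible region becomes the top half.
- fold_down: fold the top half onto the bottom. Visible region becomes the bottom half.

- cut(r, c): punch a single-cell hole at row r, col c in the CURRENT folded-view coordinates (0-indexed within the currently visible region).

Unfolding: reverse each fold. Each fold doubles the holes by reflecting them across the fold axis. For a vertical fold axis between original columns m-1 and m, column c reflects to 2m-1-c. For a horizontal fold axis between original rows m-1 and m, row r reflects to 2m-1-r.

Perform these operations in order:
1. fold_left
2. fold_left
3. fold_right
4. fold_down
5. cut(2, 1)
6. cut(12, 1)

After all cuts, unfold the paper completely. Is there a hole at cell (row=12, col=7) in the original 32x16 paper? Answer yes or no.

Answer: no

Derivation:
Op 1 fold_left: fold axis v@8; visible region now rows[0,32) x cols[0,8) = 32x8
Op 2 fold_left: fold axis v@4; visible region now rows[0,32) x cols[0,4) = 32x4
Op 3 fold_right: fold axis v@2; visible region now rows[0,32) x cols[2,4) = 32x2
Op 4 fold_down: fold axis h@16; visible region now rows[16,32) x cols[2,4) = 16x2
Op 5 cut(2, 1): punch at orig (18,3); cuts so far [(18, 3)]; region rows[16,32) x cols[2,4) = 16x2
Op 6 cut(12, 1): punch at orig (28,3); cuts so far [(18, 3), (28, 3)]; region rows[16,32) x cols[2,4) = 16x2
Unfold 1 (reflect across h@16): 4 holes -> [(3, 3), (13, 3), (18, 3), (28, 3)]
Unfold 2 (reflect across v@2): 8 holes -> [(3, 0), (3, 3), (13, 0), (13, 3), (18, 0), (18, 3), (28, 0), (28, 3)]
Unfold 3 (reflect across v@4): 16 holes -> [(3, 0), (3, 3), (3, 4), (3, 7), (13, 0), (13, 3), (13, 4), (13, 7), (18, 0), (18, 3), (18, 4), (18, 7), (28, 0), (28, 3), (28, 4), (28, 7)]
Unfold 4 (reflect across v@8): 32 holes -> [(3, 0), (3, 3), (3, 4), (3, 7), (3, 8), (3, 11), (3, 12), (3, 15), (13, 0), (13, 3), (13, 4), (13, 7), (13, 8), (13, 11), (13, 12), (13, 15), (18, 0), (18, 3), (18, 4), (18, 7), (18, 8), (18, 11), (18, 12), (18, 15), (28, 0), (28, 3), (28, 4), (28, 7), (28, 8), (28, 11), (28, 12), (28, 15)]
Holes: [(3, 0), (3, 3), (3, 4), (3, 7), (3, 8), (3, 11), (3, 12), (3, 15), (13, 0), (13, 3), (13, 4), (13, 7), (13, 8), (13, 11), (13, 12), (13, 15), (18, 0), (18, 3), (18, 4), (18, 7), (18, 8), (18, 11), (18, 12), (18, 15), (28, 0), (28, 3), (28, 4), (28, 7), (28, 8), (28, 11), (28, 12), (28, 15)]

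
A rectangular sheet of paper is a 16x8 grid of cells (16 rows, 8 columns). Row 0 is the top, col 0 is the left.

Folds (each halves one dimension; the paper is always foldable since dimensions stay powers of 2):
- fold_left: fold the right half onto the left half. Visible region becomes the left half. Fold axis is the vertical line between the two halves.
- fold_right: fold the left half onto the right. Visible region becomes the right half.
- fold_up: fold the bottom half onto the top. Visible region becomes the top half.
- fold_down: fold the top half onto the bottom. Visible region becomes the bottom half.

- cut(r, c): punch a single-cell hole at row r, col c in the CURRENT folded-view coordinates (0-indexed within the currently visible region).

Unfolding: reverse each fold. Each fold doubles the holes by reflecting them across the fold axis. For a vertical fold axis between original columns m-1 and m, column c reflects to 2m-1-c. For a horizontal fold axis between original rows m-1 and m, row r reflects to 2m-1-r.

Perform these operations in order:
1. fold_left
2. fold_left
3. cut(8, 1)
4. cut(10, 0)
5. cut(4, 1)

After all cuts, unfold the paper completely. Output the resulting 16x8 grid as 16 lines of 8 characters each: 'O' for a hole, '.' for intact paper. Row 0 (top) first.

Op 1 fold_left: fold axis v@4; visible region now rows[0,16) x cols[0,4) = 16x4
Op 2 fold_left: fold axis v@2; visible region now rows[0,16) x cols[0,2) = 16x2
Op 3 cut(8, 1): punch at orig (8,1); cuts so far [(8, 1)]; region rows[0,16) x cols[0,2) = 16x2
Op 4 cut(10, 0): punch at orig (10,0); cuts so far [(8, 1), (10, 0)]; region rows[0,16) x cols[0,2) = 16x2
Op 5 cut(4, 1): punch at orig (4,1); cuts so far [(4, 1), (8, 1), (10, 0)]; region rows[0,16) x cols[0,2) = 16x2
Unfold 1 (reflect across v@2): 6 holes -> [(4, 1), (4, 2), (8, 1), (8, 2), (10, 0), (10, 3)]
Unfold 2 (reflect across v@4): 12 holes -> [(4, 1), (4, 2), (4, 5), (4, 6), (8, 1), (8, 2), (8, 5), (8, 6), (10, 0), (10, 3), (10, 4), (10, 7)]

Answer: ........
........
........
........
.OO..OO.
........
........
........
.OO..OO.
........
O..OO..O
........
........
........
........
........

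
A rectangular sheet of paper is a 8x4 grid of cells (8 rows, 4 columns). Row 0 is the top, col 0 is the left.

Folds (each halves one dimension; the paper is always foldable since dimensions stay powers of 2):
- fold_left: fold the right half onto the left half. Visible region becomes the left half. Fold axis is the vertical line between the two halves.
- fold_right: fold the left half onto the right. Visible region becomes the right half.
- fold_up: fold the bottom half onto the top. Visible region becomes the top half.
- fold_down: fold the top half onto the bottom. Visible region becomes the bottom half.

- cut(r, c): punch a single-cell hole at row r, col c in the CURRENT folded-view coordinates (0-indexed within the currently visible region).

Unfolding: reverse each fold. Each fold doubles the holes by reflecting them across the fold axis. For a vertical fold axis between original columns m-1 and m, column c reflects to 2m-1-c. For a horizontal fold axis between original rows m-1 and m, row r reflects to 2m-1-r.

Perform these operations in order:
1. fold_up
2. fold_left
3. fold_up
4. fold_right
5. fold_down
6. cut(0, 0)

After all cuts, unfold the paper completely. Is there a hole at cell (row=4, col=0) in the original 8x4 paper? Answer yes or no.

Answer: yes

Derivation:
Op 1 fold_up: fold axis h@4; visible region now rows[0,4) x cols[0,4) = 4x4
Op 2 fold_left: fold axis v@2; visible region now rows[0,4) x cols[0,2) = 4x2
Op 3 fold_up: fold axis h@2; visible region now rows[0,2) x cols[0,2) = 2x2
Op 4 fold_right: fold axis v@1; visible region now rows[0,2) x cols[1,2) = 2x1
Op 5 fold_down: fold axis h@1; visible region now rows[1,2) x cols[1,2) = 1x1
Op 6 cut(0, 0): punch at orig (1,1); cuts so far [(1, 1)]; region rows[1,2) x cols[1,2) = 1x1
Unfold 1 (reflect across h@1): 2 holes -> [(0, 1), (1, 1)]
Unfold 2 (reflect across v@1): 4 holes -> [(0, 0), (0, 1), (1, 0), (1, 1)]
Unfold 3 (reflect across h@2): 8 holes -> [(0, 0), (0, 1), (1, 0), (1, 1), (2, 0), (2, 1), (3, 0), (3, 1)]
Unfold 4 (reflect across v@2): 16 holes -> [(0, 0), (0, 1), (0, 2), (0, 3), (1, 0), (1, 1), (1, 2), (1, 3), (2, 0), (2, 1), (2, 2), (2, 3), (3, 0), (3, 1), (3, 2), (3, 3)]
Unfold 5 (reflect across h@4): 32 holes -> [(0, 0), (0, 1), (0, 2), (0, 3), (1, 0), (1, 1), (1, 2), (1, 3), (2, 0), (2, 1), (2, 2), (2, 3), (3, 0), (3, 1), (3, 2), (3, 3), (4, 0), (4, 1), (4, 2), (4, 3), (5, 0), (5, 1), (5, 2), (5, 3), (6, 0), (6, 1), (6, 2), (6, 3), (7, 0), (7, 1), (7, 2), (7, 3)]
Holes: [(0, 0), (0, 1), (0, 2), (0, 3), (1, 0), (1, 1), (1, 2), (1, 3), (2, 0), (2, 1), (2, 2), (2, 3), (3, 0), (3, 1), (3, 2), (3, 3), (4, 0), (4, 1), (4, 2), (4, 3), (5, 0), (5, 1), (5, 2), (5, 3), (6, 0), (6, 1), (6, 2), (6, 3), (7, 0), (7, 1), (7, 2), (7, 3)]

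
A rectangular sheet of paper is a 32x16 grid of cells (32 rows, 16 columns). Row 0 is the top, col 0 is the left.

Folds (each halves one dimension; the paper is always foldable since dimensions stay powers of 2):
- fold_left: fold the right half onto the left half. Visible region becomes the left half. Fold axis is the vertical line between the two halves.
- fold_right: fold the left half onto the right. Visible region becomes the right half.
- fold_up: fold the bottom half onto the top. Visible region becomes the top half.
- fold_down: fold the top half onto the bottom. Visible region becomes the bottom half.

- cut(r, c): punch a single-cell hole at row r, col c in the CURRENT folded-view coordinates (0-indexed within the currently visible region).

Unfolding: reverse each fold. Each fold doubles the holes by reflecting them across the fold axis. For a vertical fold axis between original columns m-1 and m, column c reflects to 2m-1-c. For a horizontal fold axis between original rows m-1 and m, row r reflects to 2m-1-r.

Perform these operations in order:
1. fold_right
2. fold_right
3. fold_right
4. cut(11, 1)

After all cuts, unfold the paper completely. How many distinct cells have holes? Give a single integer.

Op 1 fold_right: fold axis v@8; visible region now rows[0,32) x cols[8,16) = 32x8
Op 2 fold_right: fold axis v@12; visible region now rows[0,32) x cols[12,16) = 32x4
Op 3 fold_right: fold axis v@14; visible region now rows[0,32) x cols[14,16) = 32x2
Op 4 cut(11, 1): punch at orig (11,15); cuts so far [(11, 15)]; region rows[0,32) x cols[14,16) = 32x2
Unfold 1 (reflect across v@14): 2 holes -> [(11, 12), (11, 15)]
Unfold 2 (reflect across v@12): 4 holes -> [(11, 8), (11, 11), (11, 12), (11, 15)]
Unfold 3 (reflect across v@8): 8 holes -> [(11, 0), (11, 3), (11, 4), (11, 7), (11, 8), (11, 11), (11, 12), (11, 15)]

Answer: 8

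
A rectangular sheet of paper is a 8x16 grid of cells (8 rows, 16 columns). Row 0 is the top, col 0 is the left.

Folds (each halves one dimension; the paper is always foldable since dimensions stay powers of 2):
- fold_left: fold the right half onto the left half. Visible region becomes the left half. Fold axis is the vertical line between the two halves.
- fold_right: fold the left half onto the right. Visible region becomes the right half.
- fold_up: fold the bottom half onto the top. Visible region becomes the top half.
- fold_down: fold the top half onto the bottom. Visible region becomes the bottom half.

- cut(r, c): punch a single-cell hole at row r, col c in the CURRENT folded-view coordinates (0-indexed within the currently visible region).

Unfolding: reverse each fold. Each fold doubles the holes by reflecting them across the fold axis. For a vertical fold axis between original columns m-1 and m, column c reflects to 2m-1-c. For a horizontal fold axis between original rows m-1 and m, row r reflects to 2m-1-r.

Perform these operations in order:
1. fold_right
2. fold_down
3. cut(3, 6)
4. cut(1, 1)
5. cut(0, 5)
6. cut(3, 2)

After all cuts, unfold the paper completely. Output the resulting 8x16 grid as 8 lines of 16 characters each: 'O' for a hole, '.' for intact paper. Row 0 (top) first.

Op 1 fold_right: fold axis v@8; visible region now rows[0,8) x cols[8,16) = 8x8
Op 2 fold_down: fold axis h@4; visible region now rows[4,8) x cols[8,16) = 4x8
Op 3 cut(3, 6): punch at orig (7,14); cuts so far [(7, 14)]; region rows[4,8) x cols[8,16) = 4x8
Op 4 cut(1, 1): punch at orig (5,9); cuts so far [(5, 9), (7, 14)]; region rows[4,8) x cols[8,16) = 4x8
Op 5 cut(0, 5): punch at orig (4,13); cuts so far [(4, 13), (5, 9), (7, 14)]; region rows[4,8) x cols[8,16) = 4x8
Op 6 cut(3, 2): punch at orig (7,10); cuts so far [(4, 13), (5, 9), (7, 10), (7, 14)]; region rows[4,8) x cols[8,16) = 4x8
Unfold 1 (reflect across h@4): 8 holes -> [(0, 10), (0, 14), (2, 9), (3, 13), (4, 13), (5, 9), (7, 10), (7, 14)]
Unfold 2 (reflect across v@8): 16 holes -> [(0, 1), (0, 5), (0, 10), (0, 14), (2, 6), (2, 9), (3, 2), (3, 13), (4, 2), (4, 13), (5, 6), (5, 9), (7, 1), (7, 5), (7, 10), (7, 14)]

Answer: .O...O....O...O.
................
......O..O......
..O..........O..
..O..........O..
......O..O......
................
.O...O....O...O.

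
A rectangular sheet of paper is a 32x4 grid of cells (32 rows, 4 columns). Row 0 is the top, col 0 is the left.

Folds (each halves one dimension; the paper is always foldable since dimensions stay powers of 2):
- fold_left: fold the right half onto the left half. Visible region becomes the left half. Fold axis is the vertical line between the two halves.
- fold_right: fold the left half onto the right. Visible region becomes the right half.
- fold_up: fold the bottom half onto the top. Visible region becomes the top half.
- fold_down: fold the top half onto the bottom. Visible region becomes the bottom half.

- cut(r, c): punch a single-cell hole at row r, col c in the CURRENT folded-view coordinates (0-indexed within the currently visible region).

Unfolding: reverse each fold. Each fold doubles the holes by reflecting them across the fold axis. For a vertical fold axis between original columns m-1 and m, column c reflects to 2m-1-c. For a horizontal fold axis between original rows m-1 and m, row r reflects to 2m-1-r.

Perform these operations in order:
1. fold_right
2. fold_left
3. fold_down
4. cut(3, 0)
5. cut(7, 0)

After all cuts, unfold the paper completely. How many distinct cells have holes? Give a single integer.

Answer: 16

Derivation:
Op 1 fold_right: fold axis v@2; visible region now rows[0,32) x cols[2,4) = 32x2
Op 2 fold_left: fold axis v@3; visible region now rows[0,32) x cols[2,3) = 32x1
Op 3 fold_down: fold axis h@16; visible region now rows[16,32) x cols[2,3) = 16x1
Op 4 cut(3, 0): punch at orig (19,2); cuts so far [(19, 2)]; region rows[16,32) x cols[2,3) = 16x1
Op 5 cut(7, 0): punch at orig (23,2); cuts so far [(19, 2), (23, 2)]; region rows[16,32) x cols[2,3) = 16x1
Unfold 1 (reflect across h@16): 4 holes -> [(8, 2), (12, 2), (19, 2), (23, 2)]
Unfold 2 (reflect across v@3): 8 holes -> [(8, 2), (8, 3), (12, 2), (12, 3), (19, 2), (19, 3), (23, 2), (23, 3)]
Unfold 3 (reflect across v@2): 16 holes -> [(8, 0), (8, 1), (8, 2), (8, 3), (12, 0), (12, 1), (12, 2), (12, 3), (19, 0), (19, 1), (19, 2), (19, 3), (23, 0), (23, 1), (23, 2), (23, 3)]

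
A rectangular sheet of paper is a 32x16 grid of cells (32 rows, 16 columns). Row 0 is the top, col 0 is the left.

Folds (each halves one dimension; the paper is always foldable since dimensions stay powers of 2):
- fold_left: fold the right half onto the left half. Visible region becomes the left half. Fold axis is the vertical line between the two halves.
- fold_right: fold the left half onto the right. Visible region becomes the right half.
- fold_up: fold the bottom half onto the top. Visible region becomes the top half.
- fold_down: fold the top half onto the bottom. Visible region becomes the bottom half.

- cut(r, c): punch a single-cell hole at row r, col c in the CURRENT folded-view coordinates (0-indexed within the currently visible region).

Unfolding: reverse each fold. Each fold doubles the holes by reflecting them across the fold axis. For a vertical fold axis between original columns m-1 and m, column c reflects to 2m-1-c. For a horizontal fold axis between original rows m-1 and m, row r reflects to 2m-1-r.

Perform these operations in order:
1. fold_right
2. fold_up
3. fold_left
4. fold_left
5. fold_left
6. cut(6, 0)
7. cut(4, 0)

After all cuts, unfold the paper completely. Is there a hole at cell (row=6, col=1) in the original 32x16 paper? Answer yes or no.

Op 1 fold_right: fold axis v@8; visible region now rows[0,32) x cols[8,16) = 32x8
Op 2 fold_up: fold axis h@16; visible region now rows[0,16) x cols[8,16) = 16x8
Op 3 fold_left: fold axis v@12; visible region now rows[0,16) x cols[8,12) = 16x4
Op 4 fold_left: fold axis v@10; visible region now rows[0,16) x cols[8,10) = 16x2
Op 5 fold_left: fold axis v@9; visible region now rows[0,16) x cols[8,9) = 16x1
Op 6 cut(6, 0): punch at orig (6,8); cuts so far [(6, 8)]; region rows[0,16) x cols[8,9) = 16x1
Op 7 cut(4, 0): punch at orig (4,8); cuts so far [(4, 8), (6, 8)]; region rows[0,16) x cols[8,9) = 16x1
Unfold 1 (reflect across v@9): 4 holes -> [(4, 8), (4, 9), (6, 8), (6, 9)]
Unfold 2 (reflect across v@10): 8 holes -> [(4, 8), (4, 9), (4, 10), (4, 11), (6, 8), (6, 9), (6, 10), (6, 11)]
Unfold 3 (reflect across v@12): 16 holes -> [(4, 8), (4, 9), (4, 10), (4, 11), (4, 12), (4, 13), (4, 14), (4, 15), (6, 8), (6, 9), (6, 10), (6, 11), (6, 12), (6, 13), (6, 14), (6, 15)]
Unfold 4 (reflect across h@16): 32 holes -> [(4, 8), (4, 9), (4, 10), (4, 11), (4, 12), (4, 13), (4, 14), (4, 15), (6, 8), (6, 9), (6, 10), (6, 11), (6, 12), (6, 13), (6, 14), (6, 15), (25, 8), (25, 9), (25, 10), (25, 11), (25, 12), (25, 13), (25, 14), (25, 15), (27, 8), (27, 9), (27, 10), (27, 11), (27, 12), (27, 13), (27, 14), (27, 15)]
Unfold 5 (reflect across v@8): 64 holes -> [(4, 0), (4, 1), (4, 2), (4, 3), (4, 4), (4, 5), (4, 6), (4, 7), (4, 8), (4, 9), (4, 10), (4, 11), (4, 12), (4, 13), (4, 14), (4, 15), (6, 0), (6, 1), (6, 2), (6, 3), (6, 4), (6, 5), (6, 6), (6, 7), (6, 8), (6, 9), (6, 10), (6, 11), (6, 12), (6, 13), (6, 14), (6, 15), (25, 0), (25, 1), (25, 2), (25, 3), (25, 4), (25, 5), (25, 6), (25, 7), (25, 8), (25, 9), (25, 10), (25, 11), (25, 12), (25, 13), (25, 14), (25, 15), (27, 0), (27, 1), (27, 2), (27, 3), (27, 4), (27, 5), (27, 6), (27, 7), (27, 8), (27, 9), (27, 10), (27, 11), (27, 12), (27, 13), (27, 14), (27, 15)]
Holes: [(4, 0), (4, 1), (4, 2), (4, 3), (4, 4), (4, 5), (4, 6), (4, 7), (4, 8), (4, 9), (4, 10), (4, 11), (4, 12), (4, 13), (4, 14), (4, 15), (6, 0), (6, 1), (6, 2), (6, 3), (6, 4), (6, 5), (6, 6), (6, 7), (6, 8), (6, 9), (6, 10), (6, 11), (6, 12), (6, 13), (6, 14), (6, 15), (25, 0), (25, 1), (25, 2), (25, 3), (25, 4), (25, 5), (25, 6), (25, 7), (25, 8), (25, 9), (25, 10), (25, 11), (25, 12), (25, 13), (25, 14), (25, 15), (27, 0), (27, 1), (27, 2), (27, 3), (27, 4), (27, 5), (27, 6), (27, 7), (27, 8), (27, 9), (27, 10), (27, 11), (27, 12), (27, 13), (27, 14), (27, 15)]

Answer: yes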